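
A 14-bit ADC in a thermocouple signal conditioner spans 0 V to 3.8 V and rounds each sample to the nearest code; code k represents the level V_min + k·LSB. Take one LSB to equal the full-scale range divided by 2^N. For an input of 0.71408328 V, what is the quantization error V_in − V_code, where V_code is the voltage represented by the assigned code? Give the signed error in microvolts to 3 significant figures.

−40.3 µV

V_FS = 3.8 V. LSB = 3.8 V / 2^14 ≈ 231.9 µV.
(V_in − V_min)/LSB = (0.71408328 − (0)) × 16384/3.8 = 3078.8264 → nearest code k = 3079.
Reconstructed level: 0 + 3079 × 3.8/16384 V = 0.71412353516 V.
V_in − V_code = 0.71408328 − (0.71412353516) = −40.3 µV.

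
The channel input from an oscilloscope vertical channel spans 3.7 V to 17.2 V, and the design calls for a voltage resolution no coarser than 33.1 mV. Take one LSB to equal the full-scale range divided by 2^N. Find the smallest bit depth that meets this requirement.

Range = 17.2 − (3.7) = 13.5 V.
Required number of levels: 13.5/33.1 mV = 407.85; smallest N with 2^N ≥ that is 9.

9 bits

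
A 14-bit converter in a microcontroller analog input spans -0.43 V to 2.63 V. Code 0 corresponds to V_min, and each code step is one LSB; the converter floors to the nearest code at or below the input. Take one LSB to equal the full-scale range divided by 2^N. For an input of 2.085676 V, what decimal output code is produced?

13469

Range = 2.63 − (-0.43) = 3.06 V. LSB = 3.06 V / 2^14 ≈ 186.8 µV.
code = ⌊(V_in − V_min)/LSB⌋ = ⌊(V_in − V_min) × 2^14 / range⌋
     = ⌊(2.085676 − (-0.43)) × 16384 / 3.06⌋ = ⌊2.515676 × 16384/3.06⌋
     = ⌊13469.554⌋ = 13469.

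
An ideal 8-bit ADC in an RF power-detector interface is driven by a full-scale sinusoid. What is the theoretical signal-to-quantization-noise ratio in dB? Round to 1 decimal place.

For an ideal N-bit converter with full-scale sine input, SNR = 6.02 N + 1.76 dB. SNR = 6.02 × 8 + 1.76 = 48.16 + 1.76 = 49.92 dB.

49.9 dB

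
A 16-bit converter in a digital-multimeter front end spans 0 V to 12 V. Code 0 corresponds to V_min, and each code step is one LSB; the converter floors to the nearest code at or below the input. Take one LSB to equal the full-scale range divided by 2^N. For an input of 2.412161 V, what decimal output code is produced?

13173

Full-scale range = 12 V. LSB = 12 V / 2^16 ≈ 183.1 µV.
code = ⌊(V_in − V_min)/LSB⌋ = ⌊(V_in − V_min) × 2^16 / range⌋
     = ⌊(2.412161 − (0)) × 65536 / 12⌋ = ⌊2.412161 × 65536/12⌋
     = ⌊13173.615⌋ = 13173.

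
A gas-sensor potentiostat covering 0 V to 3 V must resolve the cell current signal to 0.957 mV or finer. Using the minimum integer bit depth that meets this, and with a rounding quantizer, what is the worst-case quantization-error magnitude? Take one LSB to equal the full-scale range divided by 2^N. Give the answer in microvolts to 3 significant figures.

Span = 3 V.
3 V / 0.957 mV = 3135. Since 2^11 = 2048 and 2^12 = 4096, N = 12.
LSB = 3 V ÷ 2^12 = 3/4096 V = 0.73242 mV.
Half an LSB is 366 µV.

366 µV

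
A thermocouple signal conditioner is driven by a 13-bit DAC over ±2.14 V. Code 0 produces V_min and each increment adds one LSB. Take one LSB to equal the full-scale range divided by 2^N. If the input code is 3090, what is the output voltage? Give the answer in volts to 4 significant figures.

Full-scale range = 2.14 V − (-2.14 V) = 4.28 V. LSB = 4.28 V / 2^13.
Output = V_min + (3090/8192) × range = -2.14 + 0.377197 × 4.28 V
      = -2.14 + 1.61440 = -0.525596 V.

-0.5256 V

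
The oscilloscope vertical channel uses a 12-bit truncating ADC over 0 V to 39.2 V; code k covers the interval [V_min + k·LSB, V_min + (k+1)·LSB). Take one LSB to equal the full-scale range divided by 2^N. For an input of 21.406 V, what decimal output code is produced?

V_FS = 39.2 V. LSB = 39.2 V / 2^12 ≈ 9.570 mV.
code = ⌊(V_in − V_min)/LSB⌋ = ⌊(V_in − V_min) × 2^12 / range⌋
     = ⌊(21.406 − (0)) × 4096 / 39.2⌋ = ⌊21.406 × 4096/39.2⌋
     = ⌊2236.709⌋ = 2236.

2236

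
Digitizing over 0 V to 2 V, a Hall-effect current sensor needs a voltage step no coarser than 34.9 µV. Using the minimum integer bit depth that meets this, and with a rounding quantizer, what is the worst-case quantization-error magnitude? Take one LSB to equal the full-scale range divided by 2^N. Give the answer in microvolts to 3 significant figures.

Range is 2 V.
Required number of levels: 2/34.9 µV = 57307; smallest N with 2^N ≥ that is 16.
LSB = 2 V / 2^16 = 30.518 µV.
|e|_max = LSB/2 = 15.3 µV.

15.3 µV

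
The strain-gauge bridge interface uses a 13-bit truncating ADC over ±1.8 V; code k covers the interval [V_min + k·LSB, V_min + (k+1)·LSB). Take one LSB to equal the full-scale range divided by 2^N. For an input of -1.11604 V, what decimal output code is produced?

Range = 1.8 − (-1.8) = 3.6 V. LSB = 3.6 V / 2^13 ≈ 439.5 µV.
code = ⌊(V_in − V_min)/LSB⌋ = ⌊(V_in − V_min) × 2^13 / range⌋
     = ⌊(-1.11604 − (-1.8)) × 8192 / 3.6⌋ = ⌊0.68396 × 8192/3.6⌋
     = ⌊1556.389⌋ = 1556.

1556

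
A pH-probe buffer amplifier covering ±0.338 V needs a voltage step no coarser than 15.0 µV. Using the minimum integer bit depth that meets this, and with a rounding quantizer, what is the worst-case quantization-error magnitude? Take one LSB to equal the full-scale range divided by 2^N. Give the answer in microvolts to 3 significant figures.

Full-scale range = 0.338 V − (-0.338 V) = 0.676 V.
Levels needed ≥ 0.676/15.0 µV = 45070. 2^16 = 65536 suffices, so N_min = 16.
LSB = 0.676 V ÷ 2^16 = 0.676/65536 V = 10.315 µV.
|e|_max = LSB/2 = 5.16 µV.

5.16 µV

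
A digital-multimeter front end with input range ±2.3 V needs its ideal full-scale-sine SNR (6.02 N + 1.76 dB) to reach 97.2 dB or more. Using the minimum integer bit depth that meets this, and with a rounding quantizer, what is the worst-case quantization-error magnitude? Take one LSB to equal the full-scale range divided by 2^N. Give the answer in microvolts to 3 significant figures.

35.1 µV

Full-scale range = 2.3 V − (-2.3 V) = 4.6 V.
Solving 6.02 N ≥ 97.2 − 1.76: N ≥ 15.854. Round up → N = 16.
LSB = 4.6 V ÷ 2^16 = 4.6/65536 V = 70.190 µV.
Max error for round-to-nearest is LSB/2 = 35.1 µV.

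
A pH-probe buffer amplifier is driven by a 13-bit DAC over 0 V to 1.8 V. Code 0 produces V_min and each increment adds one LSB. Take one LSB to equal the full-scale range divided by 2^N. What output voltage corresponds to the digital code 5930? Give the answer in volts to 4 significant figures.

Full-scale range = 1.8 V. LSB = 1.8 V / 2^13.
V_out = V_min + code × LSB = 0 V + 5930 × 1.8 V / 8192
      = 0 V + 1.30298 V = 1.30298 V.

1.303 V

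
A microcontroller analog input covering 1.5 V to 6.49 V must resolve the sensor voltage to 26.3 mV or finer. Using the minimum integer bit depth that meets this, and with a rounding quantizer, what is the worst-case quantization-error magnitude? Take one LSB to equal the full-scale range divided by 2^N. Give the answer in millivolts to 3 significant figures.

9.75 mV

The full-scale span is 6.49 − (1.5) = 4.99 V.
Required number of levels: 4.99/26.3 mV = 189.73; smallest N with 2^N ≥ that is 8.
LSB = 4.99 V ÷ 2^8 = 4.99/256 V = 19.492 mV.
Half an LSB is 9.75 mV.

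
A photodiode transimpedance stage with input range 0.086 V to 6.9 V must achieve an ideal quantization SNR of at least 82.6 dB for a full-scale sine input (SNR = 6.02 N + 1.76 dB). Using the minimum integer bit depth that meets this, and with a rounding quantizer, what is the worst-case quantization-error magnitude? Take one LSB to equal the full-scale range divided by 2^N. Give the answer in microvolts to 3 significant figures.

Full-scale range = 6.9 V − (0.086 V) = 6.814 V.
6.02 N + 1.76 ≥ 82.6 gives N ≥ 13.429, so the minimum integer is 14.
Step size = 6.814/16384 V = 415.89 µV.
|e|_max = LSB/2 = 208 µV.

208 µV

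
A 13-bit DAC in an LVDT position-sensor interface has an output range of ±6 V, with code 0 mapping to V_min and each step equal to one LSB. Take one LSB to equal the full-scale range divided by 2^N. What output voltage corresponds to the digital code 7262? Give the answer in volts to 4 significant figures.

The full-scale span is 6 − (-6) = 12 V. LSB = 12 V / 2^13.
V_out = -6 + 7262 × (12/8192) V
      = -6 + 10.6377 = 4.63770 V.

4.638 V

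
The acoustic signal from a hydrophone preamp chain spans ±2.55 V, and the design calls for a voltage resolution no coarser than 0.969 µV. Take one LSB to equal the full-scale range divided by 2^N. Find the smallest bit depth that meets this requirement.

23 bits

Full-scale range = 2.55 V − (-2.55 V) = 5.1 V.
Required number of levels: 5.1/0.969 µV = 5.2632e6; smallest N with 2^N ≥ that is 23.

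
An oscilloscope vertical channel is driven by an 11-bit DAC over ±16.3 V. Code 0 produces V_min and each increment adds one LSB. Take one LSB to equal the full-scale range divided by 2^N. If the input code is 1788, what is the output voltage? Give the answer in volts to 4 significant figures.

12.16 V

Full-scale range = 16.3 V − (-16.3 V) = 32.6 V. LSB = 32.6 V / 2^11.
V_out = V_min + code × LSB = -16.3 V + 1788 × 32.6 V / 2048
      = -16.3 V + 28.4613 V = 12.1613 V.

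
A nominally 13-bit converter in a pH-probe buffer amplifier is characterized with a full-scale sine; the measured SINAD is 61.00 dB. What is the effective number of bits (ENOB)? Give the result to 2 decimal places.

(61.00 − 1.76) / 6.02 = 59.24/6.02 = 9.8405 effective bits.

9.84 bits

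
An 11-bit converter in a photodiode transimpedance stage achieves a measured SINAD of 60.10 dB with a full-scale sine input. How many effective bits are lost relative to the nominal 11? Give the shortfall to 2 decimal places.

1.31 bits

N_eff = (60.10 − 1.76)/6.02 = 9.6910 bits.
Lost resolution: 11 − 9.6910 = 1.3090 bits.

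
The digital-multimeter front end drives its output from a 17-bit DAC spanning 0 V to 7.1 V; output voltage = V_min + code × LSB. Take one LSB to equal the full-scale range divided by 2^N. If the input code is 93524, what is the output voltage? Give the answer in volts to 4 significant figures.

Span = 7.1 V. LSB = 7.1 V / 2^17.
V_out = 0 + 93524 × (7.1/131072) V
      = 0 V + 5.06607 V = 5.06607 V.

5.066 V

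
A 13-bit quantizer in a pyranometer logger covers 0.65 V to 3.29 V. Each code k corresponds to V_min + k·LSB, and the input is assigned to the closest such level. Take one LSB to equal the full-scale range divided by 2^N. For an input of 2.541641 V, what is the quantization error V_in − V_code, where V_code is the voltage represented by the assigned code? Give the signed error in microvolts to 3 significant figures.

Range = 3.29 − (0.65) = 2.64 V. LSB = 2.64 V / 2^13 ≈ 322.3 µV.
(V_in − V_min)/LSB = (2.541641 − (0.65)) × 8192/2.64 = 5869.8193 → nearest code k = 5870.
V_code = V_min + k × range/2^13 = 0.65 + 5870 × 2.64/8192 = 2.541699219 V.
V_in − V_code = 2.541641 − (2.541699219) = −58.2 µV.

−58.2 µV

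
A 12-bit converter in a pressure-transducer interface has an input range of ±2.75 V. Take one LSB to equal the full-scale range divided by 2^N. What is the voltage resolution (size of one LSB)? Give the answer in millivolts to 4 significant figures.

1.343 mV

Full-scale range = 2.75 V − (-2.75 V) = 5.5 V.
Number of codes = 2^12 = 4096.
LSB = 5.5 V / 2^12 = 1.343 mV.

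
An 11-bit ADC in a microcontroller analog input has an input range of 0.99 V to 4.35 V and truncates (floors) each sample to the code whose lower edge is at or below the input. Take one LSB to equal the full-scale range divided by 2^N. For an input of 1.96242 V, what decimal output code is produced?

Span: 4.35 V − (0.99 V) = 3.36 V. LSB = 3.36 V / 2^11 ≈ 1.641 mV.
(V_in − V_min) × 2^11/range = (1.96242 − (0.99)) × 2048/3.36 = 592.713.
Floor → code = 592.

592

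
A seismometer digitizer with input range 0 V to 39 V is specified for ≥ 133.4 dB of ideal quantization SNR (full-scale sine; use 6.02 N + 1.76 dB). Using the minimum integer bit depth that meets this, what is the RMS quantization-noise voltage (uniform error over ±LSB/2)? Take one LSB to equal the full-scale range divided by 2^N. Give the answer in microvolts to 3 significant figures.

2.68 µV

Span = 39 V.
6.02 N + 1.76 ≥ 133.4 gives N ≥ 21.867, so the minimum integer is 22.
Step size = 39/4194304 V = 9.2983 µV.
σ_q = LSB/√12 = 9.2983 µV/3.4641 = 2.68 µV.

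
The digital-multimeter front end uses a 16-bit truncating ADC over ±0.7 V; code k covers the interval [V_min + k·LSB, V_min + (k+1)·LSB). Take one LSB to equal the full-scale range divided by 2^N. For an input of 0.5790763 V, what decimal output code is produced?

59875

Span: 0.7 V − (-0.7 V) = 1.4 V. LSB = 1.4 V / 2^16 ≈ 21.36 µV.
(V_in − V_min) × 2^16/range = (0.5790763 − (-0.7)) × 65536/1.4 = 59875.389.
Floor → code = 59875.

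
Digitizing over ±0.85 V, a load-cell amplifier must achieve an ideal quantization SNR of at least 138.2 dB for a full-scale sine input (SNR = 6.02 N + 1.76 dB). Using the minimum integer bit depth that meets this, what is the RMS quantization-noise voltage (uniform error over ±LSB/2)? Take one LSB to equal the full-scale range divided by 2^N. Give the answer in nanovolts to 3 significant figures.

58.5 nV

The full-scale span is 0.85 − (-0.85) = 1.7 V.
Solving 6.02 N ≥ 138.2 − 1.76: N ≥ 22.664. Round up → N = 23.
One LSB is 1.7 V / 8388608 = 202.66 nV.
V_rms = LSB/√12 = 58.5 nV.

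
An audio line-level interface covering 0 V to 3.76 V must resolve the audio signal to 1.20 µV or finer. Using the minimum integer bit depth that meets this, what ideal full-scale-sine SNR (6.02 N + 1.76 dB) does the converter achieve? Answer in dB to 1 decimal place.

Full-scale range = 3.76 V.
Need 2^N ≥ 3.76 V / 1.20 µV = 3.133e6 → N_min = 22.
SNR = 6.02 × 22 + 1.76 = 134.20 dB.

134.2 dB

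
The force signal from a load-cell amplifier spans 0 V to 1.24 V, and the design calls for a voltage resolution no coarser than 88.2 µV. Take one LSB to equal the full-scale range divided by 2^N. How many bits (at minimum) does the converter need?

Range is 1.24 V.
Levels needed ≥ 1.24/88.2 µV = 14060. 2^14 = 16384 suffices, so N_min = 14.

14 bits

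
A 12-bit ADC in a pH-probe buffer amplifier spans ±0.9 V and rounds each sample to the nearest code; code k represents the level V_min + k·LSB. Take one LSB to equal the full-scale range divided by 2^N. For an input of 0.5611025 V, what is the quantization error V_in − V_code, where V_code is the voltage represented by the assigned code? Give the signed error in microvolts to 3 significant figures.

−79.1 µV

Range = 0.9 − (-0.9) = 1.8 V. LSB = 1.8 V / 2^12 ≈ 439.5 µV.
Position in LSBs: (0.5611025 − (-0.9)) × 4096/1.8 = 3324.8199; rounding gives k = 3325.
Reconstructed level: -0.9 + 3325 × 1.8/4096 V = 0.5611816406 V.
V_in − V_code = 0.5611025 − (0.5611816406) = −79.1 µV.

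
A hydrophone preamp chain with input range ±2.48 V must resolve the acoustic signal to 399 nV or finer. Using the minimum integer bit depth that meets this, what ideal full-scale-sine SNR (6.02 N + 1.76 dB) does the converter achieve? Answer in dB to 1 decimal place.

Span: 2.48 V − (-2.48 V) = 4.96 V.
Levels needed ≥ 4.96/399 nV = 1.243e7. 2^24 = 16777216 suffices, so N_min = 24.
6.02(24) + 1.76 = 146.24 dB.

146.2 dB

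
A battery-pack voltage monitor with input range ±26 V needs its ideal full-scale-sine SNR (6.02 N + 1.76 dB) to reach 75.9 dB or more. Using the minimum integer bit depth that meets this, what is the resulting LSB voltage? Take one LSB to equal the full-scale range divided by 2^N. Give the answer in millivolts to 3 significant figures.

6.35 mV

The full-scale span is 26 − (-26) = 52 V.
6.02 N + 1.76 ≥ 75.9 gives N ≥ 12.316, so the minimum integer is 13.
LSB = 52 V / 2^13 = 6.35 mV.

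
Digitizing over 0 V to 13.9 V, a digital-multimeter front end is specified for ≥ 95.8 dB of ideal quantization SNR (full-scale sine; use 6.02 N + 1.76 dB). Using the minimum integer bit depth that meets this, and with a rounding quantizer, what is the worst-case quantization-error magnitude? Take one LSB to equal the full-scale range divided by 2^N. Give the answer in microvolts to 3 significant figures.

106 µV

Span = 13.9 V.
Solving 6.02 N ≥ 95.8 − 1.76: N ≥ 15.621. Round up → N = 16.
LSB = 13.9 V / 2^16 = 212.10 µV.
|e|_max = LSB/2 = 106 µV.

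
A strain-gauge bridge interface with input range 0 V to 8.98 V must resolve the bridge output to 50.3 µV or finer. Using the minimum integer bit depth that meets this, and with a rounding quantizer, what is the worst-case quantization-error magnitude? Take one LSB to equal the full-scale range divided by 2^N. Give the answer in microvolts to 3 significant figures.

Full-scale range = 8.98 V.
Levels needed ≥ 8.98/50.3 µV = 178500. 2^18 = 262144 suffices, so N_min = 18.
Step size = 8.98/262144 V = 34.256 µV.
Max error for round-to-nearest is LSB/2 = 17.1 µV.

17.1 µV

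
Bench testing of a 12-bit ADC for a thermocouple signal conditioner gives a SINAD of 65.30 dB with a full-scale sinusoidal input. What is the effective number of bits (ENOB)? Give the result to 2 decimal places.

10.55 bits

ENOB = (65.30 − 1.76)/6.02 = 10.5548 bits.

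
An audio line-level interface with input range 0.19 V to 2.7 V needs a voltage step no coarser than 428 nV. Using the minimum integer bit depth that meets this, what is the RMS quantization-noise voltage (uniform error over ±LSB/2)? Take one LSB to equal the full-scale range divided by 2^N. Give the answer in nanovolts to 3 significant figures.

86.4 nV

Full-scale range = 2.7 V − (0.19 V) = 2.51 V.
Required number of levels: 2.51/428 nV = 5.8645e6; smallest N with 2^N ≥ that is 23.
One LSB is 2.51 V / 8388608 = 299.22 nV.
σ_q = LSB/√12 = 299.22 nV/3.4641 = 86.4 nV.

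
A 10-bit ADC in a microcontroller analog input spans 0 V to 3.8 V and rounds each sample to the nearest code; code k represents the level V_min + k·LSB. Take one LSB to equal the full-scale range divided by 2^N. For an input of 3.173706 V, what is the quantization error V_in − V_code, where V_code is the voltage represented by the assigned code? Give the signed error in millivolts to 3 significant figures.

Range is 3.8 V. LSB = 3.8 V / 2^10 ≈ 3.711 mV.
(3.173706 − (0)) / LSB = 3.173706 × 1024/3.8 = 855.2302. Nearest integer: k = 855.
V_code = V_min + k × range/2^10 = 0 + 855 × 3.8/1024 = 3.172851563 V.
e = 3.173706 − (3.172851563) = +0.854 mV.

+0.854 mV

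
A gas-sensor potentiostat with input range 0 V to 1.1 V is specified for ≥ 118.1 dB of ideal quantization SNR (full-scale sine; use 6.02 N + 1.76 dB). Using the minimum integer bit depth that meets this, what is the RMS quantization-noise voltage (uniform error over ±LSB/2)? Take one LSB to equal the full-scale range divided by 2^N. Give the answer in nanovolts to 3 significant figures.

V_FS = 1.1 V.
Required N = ⌈(118.1 − 1.76)/6.02⌉ = ⌈19.326⌉ = 20.
Step size = 1.1/1048576 V = 1.0490 µV.
RMS noise = LSB/√12 = 303 nV.

303 nV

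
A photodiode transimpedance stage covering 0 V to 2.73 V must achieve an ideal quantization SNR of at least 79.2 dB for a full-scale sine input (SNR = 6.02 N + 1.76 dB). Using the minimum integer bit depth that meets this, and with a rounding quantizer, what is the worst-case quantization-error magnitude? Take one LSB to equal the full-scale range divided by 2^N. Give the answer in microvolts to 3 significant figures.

Full-scale range = 2.73 V.
Solving 6.02 N ≥ 79.2 − 1.76: N ≥ 12.864. Round up → N = 13.
LSB = 2.73 V ÷ 2^13 = 2.73/8192 V = 333.25 µV.
|e|_max = LSB/2 = 167 µV.

167 µV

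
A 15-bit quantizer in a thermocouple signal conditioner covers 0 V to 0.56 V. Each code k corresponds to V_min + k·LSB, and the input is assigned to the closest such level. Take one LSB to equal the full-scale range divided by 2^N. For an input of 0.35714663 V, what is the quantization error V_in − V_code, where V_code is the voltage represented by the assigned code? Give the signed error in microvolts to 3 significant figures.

Range is 0.56 V. LSB = 0.56 V / 2^15 ≈ 17.09 µV.
Position in LSBs: (0.35714663 − (0)) × 32768/0.56 = 20898.1799; rounding gives k = 20898.
Reconstructed level: 0 + 20898 × 0.56/32768 V = 0.35714355469 V.
V_in − V_code = 0.35714663 − (0.35714355469) = +3.08 µV.

+3.08 µV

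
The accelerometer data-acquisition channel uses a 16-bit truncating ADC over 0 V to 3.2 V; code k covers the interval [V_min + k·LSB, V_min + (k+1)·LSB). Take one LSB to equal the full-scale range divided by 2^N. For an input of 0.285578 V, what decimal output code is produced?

5848

Span = 3.2 V. LSB = 3.2 V / 2^16 ≈ 48.83 µV.
V_in − V_min = 0.285578 − (0) = 0.285578 V.
Divide by LSB: 0.285578 × 65536/3.2 = 5848.6374.
Truncating gives code 5848.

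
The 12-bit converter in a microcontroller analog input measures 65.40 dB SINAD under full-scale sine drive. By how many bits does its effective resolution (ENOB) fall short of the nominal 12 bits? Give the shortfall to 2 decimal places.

1.43 bits

N_eff = (65.40 − 1.76)/6.02 = 10.5714 bits.
Lost resolution: 12 − 10.5714 = 1.4286 bits.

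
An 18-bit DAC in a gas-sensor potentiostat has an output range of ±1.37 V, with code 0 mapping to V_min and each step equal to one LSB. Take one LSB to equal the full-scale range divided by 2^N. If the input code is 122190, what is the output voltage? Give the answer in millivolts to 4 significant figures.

-92.84 mV

Span: 1.37 V − (-1.37 V) = 2.74 V. LSB = 2.74 V / 2^18.
Output = V_min + (122190/262144) × range = -1.37 + 0.466118 × 2.74 V
      = -1.37 + 1.27716 = -0.0928371 V.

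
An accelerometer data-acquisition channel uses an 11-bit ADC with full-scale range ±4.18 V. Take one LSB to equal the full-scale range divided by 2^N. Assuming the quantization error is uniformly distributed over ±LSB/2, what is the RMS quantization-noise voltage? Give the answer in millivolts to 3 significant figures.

Full-scale range = 4.18 V − (-4.18 V) = 8.36 V.
Step size = 8.36/2048 V = 4.0820 mV.
RMS of a uniform error over width LSB is LSB/√12 = 1.18 mV.

1.18 mV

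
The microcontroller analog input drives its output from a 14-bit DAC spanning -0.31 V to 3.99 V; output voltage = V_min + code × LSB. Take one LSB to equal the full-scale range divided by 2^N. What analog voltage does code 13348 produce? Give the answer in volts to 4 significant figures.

3.193 V

Full-scale range = 3.99 V − (-0.31 V) = 4.3 V. LSB = 4.3 V / 2^14.
V_out = V_min + code × LSB = -0.31 V + 13348 × 4.3 V / 16384
      = -0.31 + 3.50320 = 3.19320 V.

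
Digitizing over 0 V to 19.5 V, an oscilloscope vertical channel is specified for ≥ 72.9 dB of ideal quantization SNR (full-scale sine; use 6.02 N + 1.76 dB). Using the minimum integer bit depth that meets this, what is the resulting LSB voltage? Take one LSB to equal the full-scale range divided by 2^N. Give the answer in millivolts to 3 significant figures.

4.76 mV

Span = 19.5 V.
Required N = ⌈(72.9 − 1.76)/6.02⌉ = ⌈11.817⌉ = 12.
One LSB is 19.5 V / 4096 = 4.76 mV.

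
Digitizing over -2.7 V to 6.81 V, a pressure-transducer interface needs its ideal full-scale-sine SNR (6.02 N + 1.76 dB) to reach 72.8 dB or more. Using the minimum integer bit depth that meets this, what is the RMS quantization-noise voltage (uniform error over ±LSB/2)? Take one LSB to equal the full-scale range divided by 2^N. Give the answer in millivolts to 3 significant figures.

0.670 mV

Range = 6.81 − (-2.7) = 9.51 V.
6.02 N + 1.76 ≥ 72.8 gives N ≥ 11.801, so the minimum integer is 12.
LSB = 9.51 V / 2^12 = 2.3218 mV.
RMS noise = LSB/√12 = 0.670 mV.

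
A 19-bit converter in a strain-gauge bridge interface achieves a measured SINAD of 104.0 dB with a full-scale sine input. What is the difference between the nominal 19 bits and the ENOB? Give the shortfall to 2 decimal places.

ENOB = (SINAD − 1.76)/6.02 = (104.0 − 1.76)/6.02 = 16.9834 bits.
19 − 16.9834 = 2.02 bits below nominal.

2.02 bits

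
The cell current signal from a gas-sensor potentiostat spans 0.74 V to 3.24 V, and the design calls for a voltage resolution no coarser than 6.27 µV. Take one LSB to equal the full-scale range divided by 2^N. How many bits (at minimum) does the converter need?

19 bits

Range = 3.24 − (0.74) = 2.5 V.
Required number of levels: 2.5/6.27 µV = 398720; smallest N with 2^N ≥ that is 19.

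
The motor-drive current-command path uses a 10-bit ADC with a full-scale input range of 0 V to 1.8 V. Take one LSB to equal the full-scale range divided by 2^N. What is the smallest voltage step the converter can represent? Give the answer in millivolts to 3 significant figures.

Span = 1.8 V.
There are 2^10 = 1024 steps.
One LSB is 1.8 V / 1024 = 1.76 mV.

1.76 mV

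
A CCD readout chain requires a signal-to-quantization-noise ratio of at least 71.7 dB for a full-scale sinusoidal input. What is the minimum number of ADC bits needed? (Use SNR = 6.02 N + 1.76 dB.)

12 bits

Required N = ⌈(71.7 − 1.76)/6.02⌉ = ⌈11.618⌉ = 12.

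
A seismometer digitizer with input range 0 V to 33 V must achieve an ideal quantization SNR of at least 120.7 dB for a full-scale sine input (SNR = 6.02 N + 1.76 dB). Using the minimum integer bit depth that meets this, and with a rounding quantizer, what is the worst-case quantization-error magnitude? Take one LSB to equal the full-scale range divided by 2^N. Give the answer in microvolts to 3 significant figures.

Full-scale range = 33 V.
Solving 6.02 N ≥ 120.7 − 1.76: N ≥ 19.757. Round up → N = 20.
One LSB is 33 V / 1048576 = 31.471 µV.
Half an LSB is 15.7 µV.

15.7 µV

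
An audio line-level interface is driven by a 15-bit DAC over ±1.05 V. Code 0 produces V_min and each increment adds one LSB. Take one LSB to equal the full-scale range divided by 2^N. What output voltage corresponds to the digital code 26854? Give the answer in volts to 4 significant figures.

Range = 1.05 − (-1.05) = 2.1 V. LSB = 2.1 V / 2^15.
V_out = V_min + code × LSB = -1.05 V + 26854 × 2.1 V / 32768
      = -1.05 + 1.72099 = 0.670990 V.

0.6710 V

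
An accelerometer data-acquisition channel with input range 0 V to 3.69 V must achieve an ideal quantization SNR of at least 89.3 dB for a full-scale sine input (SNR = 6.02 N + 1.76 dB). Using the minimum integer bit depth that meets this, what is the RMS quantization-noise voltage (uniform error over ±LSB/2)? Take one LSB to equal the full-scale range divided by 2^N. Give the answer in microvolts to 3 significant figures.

V_FS = 3.69 V.
Required N = ⌈(89.3 − 1.76)/6.02⌉ = ⌈14.542⌉ = 15.
LSB = 3.69 V ÷ 2^15 = 3.69/32768 V = 112.61 µV.
RMS noise = LSB/√12 = 32.5 µV.

32.5 µV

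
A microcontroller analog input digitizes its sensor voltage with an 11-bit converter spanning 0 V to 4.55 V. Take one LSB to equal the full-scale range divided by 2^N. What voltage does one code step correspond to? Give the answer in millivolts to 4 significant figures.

Range is 4.55 V.
Number of codes = 2^11 = 2048.
LSB = 4.55 V ÷ 2^11 = 4.55/2048 V = 2.222 mV.

2.222 mV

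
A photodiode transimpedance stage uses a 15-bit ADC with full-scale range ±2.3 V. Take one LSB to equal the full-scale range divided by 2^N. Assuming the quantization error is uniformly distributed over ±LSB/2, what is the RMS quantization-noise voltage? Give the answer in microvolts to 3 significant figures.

40.5 µV

The full-scale span is 2.3 − (-2.3) = 4.6 V.
One LSB is 4.6 V / 32768 = 140.38 µV.
V_rms = LSB/√12 = 140.38 µV / √12 = 40.5 µV.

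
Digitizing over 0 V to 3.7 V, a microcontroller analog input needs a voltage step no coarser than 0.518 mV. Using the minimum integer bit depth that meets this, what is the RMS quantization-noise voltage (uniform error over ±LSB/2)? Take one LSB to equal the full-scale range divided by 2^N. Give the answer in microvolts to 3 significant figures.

130 µV

Full-scale range = 3.7 V.
Need 2^N ≥ 3.7 V / 0.518 mV = 7143 → N_min = 13.
Step size = 3.7/8192 V = 451.66 µV.
RMS noise = LSB/√12 = 130 µV.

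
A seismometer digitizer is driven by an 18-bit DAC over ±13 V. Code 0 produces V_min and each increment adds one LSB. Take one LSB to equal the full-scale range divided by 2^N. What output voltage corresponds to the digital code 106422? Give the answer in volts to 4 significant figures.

The full-scale span is 13 − (-13) = 26 V. LSB = 26 V / 2^18.
V_out = -13 + 106422 × (26/262144) V
      = -13 + 10.5552 = -2.44484 V.

-2.445 V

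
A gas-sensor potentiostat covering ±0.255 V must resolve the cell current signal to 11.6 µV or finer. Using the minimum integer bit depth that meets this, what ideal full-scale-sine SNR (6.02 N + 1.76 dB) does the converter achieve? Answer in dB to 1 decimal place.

98.1 dB

Range = 0.255 − (-0.255) = 0.51 V.
Levels needed ≥ 0.51/11.6 µV = 43970. 2^16 = 65536 suffices, so N_min = 16.
Ideal SNR at N = 16: 6.02·16 + 1.76 = 98.1 dB.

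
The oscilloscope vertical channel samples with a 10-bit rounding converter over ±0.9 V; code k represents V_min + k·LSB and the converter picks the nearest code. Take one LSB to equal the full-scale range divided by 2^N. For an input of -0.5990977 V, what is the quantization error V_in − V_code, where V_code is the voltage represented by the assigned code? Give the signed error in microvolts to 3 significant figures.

+316 µV

Full-scale range = 0.9 V − (-0.9 V) = 1.8 V. LSB = 1.8 V / 2^10 ≈ 1.758 mV.
Position in LSBs: (-0.5990977 − (-0.9)) × 1024/1.8 = 171.1800; rounding gives k = 171.
Reconstructed level: -0.9 + 171 × 1.8/1024 V = -0.5994140625 V.
e = -0.5990977 − (-0.5994140625) = +316 µV.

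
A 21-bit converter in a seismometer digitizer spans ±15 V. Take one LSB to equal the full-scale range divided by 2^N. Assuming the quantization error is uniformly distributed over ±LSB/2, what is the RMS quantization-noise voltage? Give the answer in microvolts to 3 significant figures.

4.13 µV

The full-scale span is 15 − (-15) = 30 V.
LSB = 30 V ÷ 2^21 = 30/2097152 V = 14.305 µV.
V_rms = LSB/√12 = 14.305 µV / √12 = 4.13 µV.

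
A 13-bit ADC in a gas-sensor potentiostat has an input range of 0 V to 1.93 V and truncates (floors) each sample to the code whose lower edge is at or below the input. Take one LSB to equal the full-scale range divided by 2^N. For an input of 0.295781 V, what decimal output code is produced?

V_FS = 1.93 V. LSB = 1.93 V / 2^13 ≈ 235.6 µV.
V_in − V_min = 0.295781 − (0) = 0.295781 V.
Divide by LSB: 0.295781 × 8192/1.93 = 1255.4601.
Truncating gives code 1255.

1255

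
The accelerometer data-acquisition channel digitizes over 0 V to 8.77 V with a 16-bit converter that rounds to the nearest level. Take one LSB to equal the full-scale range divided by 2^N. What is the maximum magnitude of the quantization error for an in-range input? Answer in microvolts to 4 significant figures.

V_FS = 8.77 V.
One LSB is 8.77 V / 65536 = 133.820 µV.
|e|_max = LSB/2 = 66.91 µV.

66.91 µV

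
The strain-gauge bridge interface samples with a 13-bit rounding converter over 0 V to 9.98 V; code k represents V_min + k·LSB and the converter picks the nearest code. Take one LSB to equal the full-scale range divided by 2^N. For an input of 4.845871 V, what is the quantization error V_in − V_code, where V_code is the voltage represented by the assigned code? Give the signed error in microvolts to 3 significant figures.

Span = 9.98 V. LSB = 9.98 V / 2^13 ≈ 1.218 mV.
(V_in − V_min)/LSB = (4.845871 − (0)) × 8192/9.98 = 3977.6929 → nearest code k = 3978.
Reconstructed level: 0 + 3978 × 9.98/8192 V = 4.846245117 V.
V_in − V_code = 4.845871 − (4.846245117) = −374 µV.

−374 µV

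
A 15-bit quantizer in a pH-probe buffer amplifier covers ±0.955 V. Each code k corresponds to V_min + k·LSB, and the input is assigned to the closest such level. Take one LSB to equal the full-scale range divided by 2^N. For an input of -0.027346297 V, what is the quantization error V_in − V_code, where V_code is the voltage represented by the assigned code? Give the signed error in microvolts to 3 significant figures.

Range = 0.955 − (-0.955) = 1.91 V. LSB = 1.91 V / 2^15 ≈ 58.29 µV.
Position in LSBs: (-0.027346297 − (-0.955)) × 32768/1.91 = 15914.8464; rounding gives k = 15915.
V_code = V_min + k × range/2^15 = -0.955 + 15915 × 1.91/32768 = -0.027337341309 V.
Error = V_in − V_code = -0.027346297 − (-0.027337341309) = −8.96 µV.

−8.96 µV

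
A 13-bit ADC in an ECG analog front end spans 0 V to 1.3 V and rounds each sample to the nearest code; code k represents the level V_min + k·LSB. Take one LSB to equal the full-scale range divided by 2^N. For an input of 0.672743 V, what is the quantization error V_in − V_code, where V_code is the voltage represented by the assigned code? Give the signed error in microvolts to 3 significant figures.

+50.1 µV

Full-scale range = 1.3 V. LSB = 1.3 V / 2^13 ≈ 158.7 µV.
Position in LSBs: (0.672743 − (0)) × 8192/1.3 = 4239.3159; rounding gives k = 4239.
V_code = 0 + (4239/8192) × 1.3 = 0.6726928711 V.
V_in − V_code = 0.672743 − (0.6726928711) = +50.1 µV.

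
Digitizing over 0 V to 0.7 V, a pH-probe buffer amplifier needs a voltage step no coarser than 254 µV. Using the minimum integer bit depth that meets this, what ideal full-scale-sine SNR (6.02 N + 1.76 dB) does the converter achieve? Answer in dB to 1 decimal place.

74.0 dB

Full-scale range = 0.7 V.
0.7 V / 254 µV = 2756. Since 2^11 = 2048 and 2^12 = 4096, N = 12.
SNR = 6.02 × 12 + 1.76 = 74.00 dB.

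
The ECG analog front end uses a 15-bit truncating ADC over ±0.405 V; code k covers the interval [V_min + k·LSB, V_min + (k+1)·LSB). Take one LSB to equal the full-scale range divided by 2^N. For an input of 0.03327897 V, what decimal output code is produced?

17730

Span: 0.405 V − (-0.405 V) = 0.81 V. LSB = 0.81 V / 2^15 ≈ 24.72 µV.
(V_in − V_min) × 2^15/range = (0.03327897 − (-0.405)) × 32768/0.81 = 17730.278.
Floor → code = 17730.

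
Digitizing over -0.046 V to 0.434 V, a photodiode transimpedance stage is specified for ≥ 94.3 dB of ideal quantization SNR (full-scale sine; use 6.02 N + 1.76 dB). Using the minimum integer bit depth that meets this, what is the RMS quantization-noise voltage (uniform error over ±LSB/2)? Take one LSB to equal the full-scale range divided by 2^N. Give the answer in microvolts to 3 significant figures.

Span: 0.434 V − (-0.046 V) = 0.48 V.
6.02 N + 1.76 ≥ 94.3 gives N ≥ 15.372, so the minimum integer is 16.
LSB = 0.48 V / 2^16 = 7.3242 µV.
σ_q = LSB/√12 = 7.3242 µV/3.4641 = 2.11 µV.

2.11 µV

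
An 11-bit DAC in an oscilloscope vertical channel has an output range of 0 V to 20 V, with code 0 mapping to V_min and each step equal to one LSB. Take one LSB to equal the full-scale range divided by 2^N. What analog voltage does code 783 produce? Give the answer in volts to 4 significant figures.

Range is 20 V. LSB = 20 V / 2^11.
V_out = V_min + code × LSB = 0 V + 783 × 20 V / 2048
      = 0 V + 7.64648 V = 7.64648 V.

7.646 V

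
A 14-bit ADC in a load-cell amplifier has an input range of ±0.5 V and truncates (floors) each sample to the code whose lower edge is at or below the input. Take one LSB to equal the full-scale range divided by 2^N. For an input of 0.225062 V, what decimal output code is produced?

11879

Span: 0.5 V − (-0.5 V) = 1 V. LSB = 1 V / 2^14 ≈ 61.04 µV.
code = ⌊(V_in − V_min)/LSB⌋ = ⌊(V_in − V_min) × 2^14 / range⌋
     = ⌊(0.225062 − (-0.5)) × 16384 / 1⌋ = ⌊0.725062 × 16384/1⌋
     = ⌊11879.416⌋ = 11879.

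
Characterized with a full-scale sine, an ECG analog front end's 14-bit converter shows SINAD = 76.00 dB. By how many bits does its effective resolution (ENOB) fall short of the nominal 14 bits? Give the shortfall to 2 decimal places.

Effective bits = (76.00 − 1.76)/6.02 = 12.3322.
Lost resolution: 14 − 12.3322 = 1.6678 bits.

1.67 bits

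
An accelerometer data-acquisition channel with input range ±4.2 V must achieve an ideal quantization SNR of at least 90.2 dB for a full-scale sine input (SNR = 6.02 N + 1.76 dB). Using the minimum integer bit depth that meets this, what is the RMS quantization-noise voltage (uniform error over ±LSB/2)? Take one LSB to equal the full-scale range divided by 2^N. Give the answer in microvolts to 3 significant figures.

74.0 µV

Range = 4.2 − (-4.2) = 8.4 V.
Required N = ⌈(90.2 − 1.76)/6.02⌉ = ⌈14.691⌉ = 15.
Step size = 8.4/32768 V = 256.35 µV.
V_rms = LSB/√12 = 74.0 µV.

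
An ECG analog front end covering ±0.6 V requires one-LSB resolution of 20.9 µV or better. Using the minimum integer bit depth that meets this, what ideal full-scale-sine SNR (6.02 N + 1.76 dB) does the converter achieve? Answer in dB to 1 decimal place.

98.1 dB

Range = 0.6 − (-0.6) = 1.2 V.
Need 2^N ≥ 1.2 V / 20.9 µV = 57420 → N_min = 16.
6.02(16) + 1.76 = 98.08 dB.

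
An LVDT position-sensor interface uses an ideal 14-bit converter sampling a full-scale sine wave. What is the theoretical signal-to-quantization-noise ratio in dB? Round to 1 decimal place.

86.0 dB

Ideal quantization SNR: 6.02 × 14 + 1.76 dB = 86.0 dB.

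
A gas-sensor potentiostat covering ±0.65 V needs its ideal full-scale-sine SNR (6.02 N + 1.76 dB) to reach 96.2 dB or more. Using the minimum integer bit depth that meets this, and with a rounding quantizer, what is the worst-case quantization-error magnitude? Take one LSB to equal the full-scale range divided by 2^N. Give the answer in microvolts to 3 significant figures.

Range = 0.65 − (-0.65) = 1.3 V.
6.02 N + 1.76 ≥ 96.2 gives N ≥ 15.688, so the minimum integer is 16.
LSB = 1.3 V ÷ 2^16 = 1.3/65536 V = 19.836 µV.
|e|_max = LSB/2 = 9.92 µV.

9.92 µV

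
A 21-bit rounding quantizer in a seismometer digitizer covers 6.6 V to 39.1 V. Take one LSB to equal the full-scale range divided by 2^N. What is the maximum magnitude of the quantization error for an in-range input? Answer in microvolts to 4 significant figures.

7.749 µV

The full-scale span is 39.1 − (6.6) = 32.5 V.
Step size = 32.5/2097152 V = 15.4972 µV.
|e|_max = LSB/2 = 7.749 µV.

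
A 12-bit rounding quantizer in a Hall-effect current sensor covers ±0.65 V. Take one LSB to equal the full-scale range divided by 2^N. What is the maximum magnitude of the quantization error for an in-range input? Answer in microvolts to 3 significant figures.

Full-scale range = 0.65 V − (-0.65 V) = 1.3 V.
Step size = 1.3/4096 V = 317.38 µV.
Worst-case error for round-to-nearest is half an LSB: 159 µV.

159 µV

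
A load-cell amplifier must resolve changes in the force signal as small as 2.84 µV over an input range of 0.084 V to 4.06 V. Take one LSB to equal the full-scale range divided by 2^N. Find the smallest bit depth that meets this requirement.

The full-scale span is 4.06 − (0.084) = 3.976 V.
Need 2^N ≥ 3.976 V / 2.84 µV = 1.400e6 → N_min = 21.

21 bits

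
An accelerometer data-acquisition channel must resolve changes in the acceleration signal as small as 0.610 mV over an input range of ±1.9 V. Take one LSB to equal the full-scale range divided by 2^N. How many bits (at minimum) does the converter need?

Full-scale range = 1.9 V − (-1.9 V) = 3.8 V.
Levels needed ≥ 3.8/0.610 mV = 6230. 2^13 = 8192 suffices, so N_min = 13.

13 bits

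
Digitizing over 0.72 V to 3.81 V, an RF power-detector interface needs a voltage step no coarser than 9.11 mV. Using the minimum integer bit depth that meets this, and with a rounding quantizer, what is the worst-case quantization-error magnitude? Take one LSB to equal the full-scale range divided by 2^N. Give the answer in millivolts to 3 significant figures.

Range = 3.81 − (0.72) = 3.09 V.
3.09 V / 9.11 mV = 339.2. Since 2^8 = 256 and 2^9 = 512, N = 9.
Step size = 3.09/512 V = 6.0352 mV.
|e|_max = LSB/2 = 3.02 mV.

3.02 mV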